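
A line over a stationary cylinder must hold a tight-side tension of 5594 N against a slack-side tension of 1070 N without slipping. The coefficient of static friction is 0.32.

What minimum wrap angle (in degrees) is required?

β_min ≈ 296°

T₂/T₁ = e^{μβ} → β = ln(T₂/T₁)/μ.
β = ln(5594/1070)/0.32 = 1.654/0.32 = 5.169 rad.
In degrees: β = 5.169 × 180/π = 296°.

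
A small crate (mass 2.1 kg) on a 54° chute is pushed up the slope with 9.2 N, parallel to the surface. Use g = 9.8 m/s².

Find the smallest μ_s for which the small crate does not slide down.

μ_s,min ≈ 0.616

N = m g cos θ = 12.1 N.
Friction must make up the shortfall along the incline: f = m g sin θ − P = 16.65 − 9.2 = 7.45 N.
At the threshold f = μ_s N, so μ_s,min = 7.45/12.1 = 0.616.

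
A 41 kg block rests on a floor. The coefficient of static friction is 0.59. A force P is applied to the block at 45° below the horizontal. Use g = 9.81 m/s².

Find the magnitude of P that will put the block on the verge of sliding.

P ≈ 819 N

N = m g + P sin α (the push presses the block into the floor).
At impending slip, P cos α = μ_s N = μ_s (m g + P sin α).
Solving: P (cos α − μ_s sin α) = μ_s m g → P = 0.59×402/(cos 45° − 0.59 sin 45°) = 237/0.2899 = 819 N.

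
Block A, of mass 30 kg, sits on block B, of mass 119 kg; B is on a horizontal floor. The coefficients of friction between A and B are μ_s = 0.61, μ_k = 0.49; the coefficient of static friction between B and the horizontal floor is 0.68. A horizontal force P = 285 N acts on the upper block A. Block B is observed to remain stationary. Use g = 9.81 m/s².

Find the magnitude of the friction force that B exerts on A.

f ≈ 144 N

Normal force at the A–B interface: N₁ = m_A g = 294.3 N.
Maximum static friction on A from B: μ_s N₁ = 0.61×294.3 = 179.5 N.
P = 285 N exceeds that limit, so A slips over B and the interface friction becomes kinetic: f₁ = μ_k N₁ = 0.49×294.3 = 144 N.
By Newton's third law B feels 144 N forward from A. With B stationary, the floor's static friction on B balances it: f₂ = 144 N (well within μ_s(m_A+m_B)g = 993.9 N).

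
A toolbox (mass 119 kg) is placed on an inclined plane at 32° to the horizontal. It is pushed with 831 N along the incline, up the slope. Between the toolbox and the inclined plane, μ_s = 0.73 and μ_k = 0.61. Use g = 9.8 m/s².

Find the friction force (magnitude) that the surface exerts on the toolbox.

f ≈ 213 N (down the incline)

Perpendicular to the surface, N = m g cos θ = 119·9.8·cos 32° = 989 N.
For equilibrium along the incline the friction force must supply f = m g sin θ − P = 618 − 831 = -213 N (positive meaning up-slope).
Static friction can supply at most μ_s N = 722 N.
Since |-213| ≤ 722 N, static friction is sufficient; f equals the required value, not μ_s N.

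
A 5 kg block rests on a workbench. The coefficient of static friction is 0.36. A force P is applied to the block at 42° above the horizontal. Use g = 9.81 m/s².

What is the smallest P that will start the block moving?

P ≈ 17.9 N

N = m g − P sin α (the pull lifts the block).
At impending slip, P cos α = μ_s N = μ_s (m g − P sin α).
Solving: P (cos α + μ_s sin α) = μ_s m g → P = 0.36×49.1/(cos 42° + 0.36 sin 42°) = 17.7/0.984 = 17.9 N.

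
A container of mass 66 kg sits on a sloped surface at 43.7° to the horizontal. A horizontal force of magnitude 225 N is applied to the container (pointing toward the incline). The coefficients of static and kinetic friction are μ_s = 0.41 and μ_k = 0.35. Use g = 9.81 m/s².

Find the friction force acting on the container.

Resolve perpendicular to the incline: N = m g cos θ + P sin θ = 66×9.81×cos 43.7° + 225×sin 43.7° = 623.5 N.
Along the incline, the net driving force (taking up-slope positive) is P cos θ − m g sin θ = 162.7 − 447.3 = -284.7 N, so equilibrium requires friction f = 284.7 N (up-slope).
Maximum static friction: μ_s N = 0.41 × 623.5 = 255.7 N.
|f_req| = 284.7 > 255.7 N → the container slides down the incline; f = μ_k N = 0.35 × 623.5 = 218 N.

f ≈ 218 N (up the incline)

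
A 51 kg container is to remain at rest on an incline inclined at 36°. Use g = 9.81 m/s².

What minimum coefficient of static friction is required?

At the slip threshold m g sin θ = μ_s m g cos θ, so μ_s,min = tan θ.
μ_s,min = tan 36° = 0.727.

μ_s,min ≈ 0.727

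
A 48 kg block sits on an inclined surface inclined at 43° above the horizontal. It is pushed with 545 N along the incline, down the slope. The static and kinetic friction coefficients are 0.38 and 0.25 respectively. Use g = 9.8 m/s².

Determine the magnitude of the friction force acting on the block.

Normal force: N = m g cos θ = 48 × 9.8 × cos 43° = 344 N.
The friction needed for equilibrium is m g sin θ + P = 320.8 + 545 = 865.8 N, measured positive up-slope.
The static-friction ceiling is μ_s N = 0.38 × 344 = 130.7 N.
Since |865.8| > 130.7 N, static friction cannot hold it; the block slides down the incline and kinetic friction applies: f = μ_k N = 0.25 × 344 = 86 N.

f ≈ 86 N (up the incline)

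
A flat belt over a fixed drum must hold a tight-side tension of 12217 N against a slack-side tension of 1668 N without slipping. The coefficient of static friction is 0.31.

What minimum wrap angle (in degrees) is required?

β_min ≈ 368°

T₂/T₁ = e^{μβ} → β = ln(T₂/T₁)/μ.
β = ln(12217/1668)/0.31 = 1.991/0.31 = 6.423 rad.
In degrees: β = 6.423 × 180/π = 368°.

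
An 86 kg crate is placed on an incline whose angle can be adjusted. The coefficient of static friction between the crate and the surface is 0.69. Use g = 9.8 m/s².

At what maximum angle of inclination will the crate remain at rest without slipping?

At the slip threshold, m g sin θ = μ_s · m g cos θ, so tan θ = μ_s.
θ_max = arctan(0.69) = 34.6°.

θ_max ≈ 34.6°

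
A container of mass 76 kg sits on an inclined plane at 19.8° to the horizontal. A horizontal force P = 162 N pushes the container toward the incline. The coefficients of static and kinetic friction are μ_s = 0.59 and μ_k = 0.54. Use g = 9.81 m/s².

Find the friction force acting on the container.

Normal direction: N = m g cos θ + P sin θ = 756.4 N.
Along the incline, the net driving force (taking up-slope positive) is P cos θ − m g sin θ = 152.4 − 252.5 = -100.1 N, so equilibrium requires friction f = 100.1 N (up-slope).
The limit of static friction is μ_s N = 446.3 N.
|f_req| = 100.1 ≤ 446.3 N → the container is in equilibrium; friction equals the required value.

f ≈ 100 N (up the incline)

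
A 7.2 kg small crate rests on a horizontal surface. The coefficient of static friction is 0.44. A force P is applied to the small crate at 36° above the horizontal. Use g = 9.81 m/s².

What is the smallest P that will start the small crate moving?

N = m g − P sin α (the pull lifts the small crate).
At impending slip, P cos α = μ_s N = μ_s (m g − P sin α).
Solving: P (cos α + μ_s sin α) = μ_s m g → P = 0.44×70.6/(cos 36° + 0.44 sin 36°) = 31.1/1.068 = 29.1 N.

P ≈ 29.1 N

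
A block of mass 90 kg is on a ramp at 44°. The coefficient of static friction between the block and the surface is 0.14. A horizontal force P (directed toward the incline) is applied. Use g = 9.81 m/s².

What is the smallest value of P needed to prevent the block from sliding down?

P_min ≈ 642 N

The block tends to slide down (tan θ > μ_s), so at the point of impending slip friction acts up-slope at its limit: f = μ_s N.
Perpendicular to the incline: N = m g cos θ + P sin θ.
Along the incline: P cos θ + μ_s N = m g sin θ, i.e. P cos θ + μ_s (m g cos θ + P sin θ) = m g sin θ.
Solving, P (cos θ + μ_s sin θ) = m g (sin θ − μ_s cos θ), so P = 883×0.594/0.8166 = 642 N.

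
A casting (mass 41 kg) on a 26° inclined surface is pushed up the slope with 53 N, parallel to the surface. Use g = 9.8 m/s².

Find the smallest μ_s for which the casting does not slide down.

N = m g cos θ = 361.1 N.
Friction must make up the shortfall along the incline: f = m g sin θ − P = 176.1 − 53 = 123.1 N.
At the threshold f = μ_s N, so μ_s,min = 123.1/361.1 = 0.341.

μ_s,min ≈ 0.341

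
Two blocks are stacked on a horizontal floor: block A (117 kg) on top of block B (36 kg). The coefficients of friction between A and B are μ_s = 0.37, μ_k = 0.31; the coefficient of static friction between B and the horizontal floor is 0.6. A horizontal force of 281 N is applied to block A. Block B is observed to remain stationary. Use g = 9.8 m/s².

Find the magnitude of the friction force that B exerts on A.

Normal force at the A–B interface: N₁ = m_A g = 1147 N.
So the A–B interface can sustain at most μ_s N₁ = 424.2 N of static friction.
Since P = 281 N ≤ 424.2 N, A does not slip on B; friction on A equals P = 281 N.
B experiences an equal 281 N forward from A (third law). B is in equilibrium, so the floor supplies f₂ = 281 N of static friction (limit μ_s(m_A+m_B)g = 899.6 N, not exceeded).

f ≈ 281 N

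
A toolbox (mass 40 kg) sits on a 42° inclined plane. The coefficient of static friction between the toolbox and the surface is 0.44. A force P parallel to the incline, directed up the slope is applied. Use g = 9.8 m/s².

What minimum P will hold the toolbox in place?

The toolbox tends to slide down (tan θ > μ_s), so at the point of impending slip friction acts up-slope at its limit: f = μ_s N.
P is parallel to the surface, so N = m g cos θ = 291 N.
Along the incline: P + μ_s N = m g sin θ, so P = 262 − 0.44×291 = 134 N.

P_min ≈ 134 N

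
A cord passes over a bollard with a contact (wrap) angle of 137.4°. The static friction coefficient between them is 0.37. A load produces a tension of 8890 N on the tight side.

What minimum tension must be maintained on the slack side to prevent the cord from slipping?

Capstan equation at impending slip: T_tight/T_slack = e^{μβ}.
β = 137.4° = 2.398 rad; e^{μβ} = e^{0.37×2.398} = 2.429.
T_slack = T_tight / e^{μβ} = 8890 / 2.429 = 3660 N.

T_min ≈ 3660 N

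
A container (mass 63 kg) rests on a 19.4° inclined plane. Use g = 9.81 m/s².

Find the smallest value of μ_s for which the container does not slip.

μ_s,min ≈ 0.352

At the slip threshold m g sin θ = μ_s m g cos θ, so μ_s,min = tan θ.
μ_s,min = tan 19.4° = 0.352.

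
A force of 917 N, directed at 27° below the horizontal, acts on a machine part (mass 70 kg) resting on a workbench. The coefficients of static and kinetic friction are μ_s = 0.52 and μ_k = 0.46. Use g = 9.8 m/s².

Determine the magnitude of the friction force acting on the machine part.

N = m g + P sin α = 686 + 917×sin 27° = 1102 N.
Horizontally, friction must balance P cos α = 817.1 N.
μ_s N = 0.52 × 1102 = 573.2 N.
817.1 > 573.2 N → the machine part slides; f = μ_k N = 0.46×1102 = 507 N.

f ≈ 507 N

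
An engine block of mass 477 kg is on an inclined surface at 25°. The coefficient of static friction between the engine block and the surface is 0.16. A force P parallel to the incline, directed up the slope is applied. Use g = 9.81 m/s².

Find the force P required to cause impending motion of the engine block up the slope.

P ≈ 2660 N

At impending motion up the slope, friction acts down-slope at its limit: f = μ_s N.
P is parallel to the surface, so N = m g cos θ = 4240 N.
Along the incline: P = m g sin θ + μ_s N = 1980 + 0.16×4240 = 2660 N.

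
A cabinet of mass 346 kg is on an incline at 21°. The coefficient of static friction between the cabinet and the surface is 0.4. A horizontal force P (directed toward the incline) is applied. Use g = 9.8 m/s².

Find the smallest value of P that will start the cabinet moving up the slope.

P ≈ 3140 N

At impending motion up the slope, friction acts down-slope at its limit: f = μ_s N.
Perpendicular to the incline: N = m g cos θ + P sin θ.
Along the incline: P cos θ = m g sin θ + μ_s N = m g sin θ + μ_s (m g cos θ + P sin θ).
Solving, P (cos θ − μ_s sin θ) = m g (sin θ + μ_s cos θ), so P = 346×9.8×(sin 21° + 0.4 cos 21°)/(cos 21° − 0.4 sin 21°) = 3390×0.7318/0.7902 = 3140 N.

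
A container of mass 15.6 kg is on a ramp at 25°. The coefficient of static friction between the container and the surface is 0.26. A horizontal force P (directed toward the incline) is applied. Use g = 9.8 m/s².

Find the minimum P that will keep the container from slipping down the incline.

The container tends to slide down (tan θ > μ_s), so at the point of impending slip friction acts up-slope at its limit: f = μ_s N.
Perpendicular to the incline: N = m g cos θ + P sin θ.
Along the incline: P cos θ + μ_s N = m g sin θ, i.e. P cos θ + μ_s (m g cos θ + P sin θ) = m g sin θ.
Solving, P (cos θ + μ_s sin θ) = m g (sin θ − μ_s cos θ), so P = 153×0.187/1.016 = 28.1 N.

P_min ≈ 28.1 N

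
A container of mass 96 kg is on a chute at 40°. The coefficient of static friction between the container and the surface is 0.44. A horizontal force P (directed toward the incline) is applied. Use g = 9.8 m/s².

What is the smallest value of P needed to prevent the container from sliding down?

P_min ≈ 274 N

The container tends to slide down (tan θ > μ_s), so at the point of impending slip friction acts up-slope at its limit: f = μ_s N.
Perpendicular to the incline: N = m g cos θ + P sin θ.
Along the incline: P cos θ + μ_s N = m g sin θ, i.e. P cos θ + μ_s (m g cos θ + P sin θ) = m g sin θ.
Solving, P (cos θ + μ_s sin θ) = m g (sin θ − μ_s cos θ), so P = 941×0.3057/1.049 = 274 N.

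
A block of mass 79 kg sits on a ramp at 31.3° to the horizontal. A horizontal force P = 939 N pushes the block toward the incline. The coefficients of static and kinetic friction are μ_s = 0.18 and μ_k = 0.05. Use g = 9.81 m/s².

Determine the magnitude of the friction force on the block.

f ≈ 57.5 N (down the incline)

Normal direction: N = m g cos θ + P sin θ = 1150 N.
Parallel to the incline: P cos θ − m g sin θ = 802.3 − 402.6 = 399.7 N; the friction needed to balance this is 399.7 N acting down the slope.
The limit of static friction is μ_s N = 207 N.
The required 399.7 N exceeds the static limit, so the block slides up-slope and f = μ_k N = 0.05×1150 = 57.5 N.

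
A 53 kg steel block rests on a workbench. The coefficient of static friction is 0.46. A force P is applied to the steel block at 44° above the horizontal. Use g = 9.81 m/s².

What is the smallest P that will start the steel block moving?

P ≈ 230 N

N = m g − P sin α (the pull lifts the steel block).
At impending slip, P cos α = μ_s N = μ_s (m g − P sin α).
Solving: P (cos α + μ_s sin α) = μ_s m g → P = 0.46×520/(cos 44° + 0.46 sin 44°) = 239/1.039 = 230 N.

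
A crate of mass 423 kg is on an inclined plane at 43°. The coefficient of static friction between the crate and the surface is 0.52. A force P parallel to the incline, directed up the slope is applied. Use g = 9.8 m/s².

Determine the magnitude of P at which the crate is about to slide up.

At impending motion up the slope, friction acts down-slope at its limit: f = μ_s N.
P is parallel to the surface, so N = m g cos θ = 3030 N.
Along the incline: P = m g sin θ + μ_s N = 2830 + 0.52×3030 = 4400 N.

P ≈ 4400 N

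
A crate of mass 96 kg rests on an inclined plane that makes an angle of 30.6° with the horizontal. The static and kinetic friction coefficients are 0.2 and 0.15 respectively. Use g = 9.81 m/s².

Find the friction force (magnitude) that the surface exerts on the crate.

f ≈ 122 N (up the incline)

Normal force: N = m g cos θ = 96 × 9.81 × cos 30.6° = 810.6 N.
For equilibrium along the incline, friction must balance the weight component: f = m g sin θ = 479.4 N up the slope.
Static friction can supply at most μ_s N = 162.1 N.
|479.4| exceeds 162.1 N, so the crate slips down-slope; friction is kinetic, f = μ_k N = 0.15×810.6 = 122 N.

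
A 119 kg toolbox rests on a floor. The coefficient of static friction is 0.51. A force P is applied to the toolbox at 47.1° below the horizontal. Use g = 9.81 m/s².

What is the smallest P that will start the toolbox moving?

P ≈ 1940 N

N = m g + P sin α (the push presses the toolbox into the floor).
At impending slip, P cos α = μ_s N = μ_s (m g + P sin α).
Solving: P (cos α − μ_s sin α) = μ_s m g → P = 0.51×1170/(cos 47.1° − 0.51 sin 47.1°) = 595/0.3071 = 1940 N.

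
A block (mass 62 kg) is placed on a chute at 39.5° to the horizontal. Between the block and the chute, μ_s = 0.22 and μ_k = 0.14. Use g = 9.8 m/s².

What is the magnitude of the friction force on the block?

f ≈ 65.6 N (up the incline)

Perpendicular to the surface, N = m g cos θ = 62·9.8·cos 39.5° = 468.8 N.
Along the slope the weight component is m g sin θ = 386.5 N; friction must supply exactly this, acting up-slope.
Maximum static friction available: μ_s N = 0.22 × 468.8 = 103.1 N.
Since |386.5| > 103.1 N, static friction cannot hold it; the block slides down the incline and kinetic friction applies: f = μ_k N = 0.14 × 468.8 = 65.6 N.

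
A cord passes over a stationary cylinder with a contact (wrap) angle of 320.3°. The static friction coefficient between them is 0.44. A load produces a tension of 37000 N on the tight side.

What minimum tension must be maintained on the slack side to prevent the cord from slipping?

Capstan equation at impending slip: T_tight/T_slack = e^{μβ}.
β = 320.3° = 5.59 rad; e^{μβ} = e^{0.44×5.59} = 11.7.
T_slack = T_tight / e^{μβ} = 37000 / 11.7 = 3160 N.

T_min ≈ 3160 N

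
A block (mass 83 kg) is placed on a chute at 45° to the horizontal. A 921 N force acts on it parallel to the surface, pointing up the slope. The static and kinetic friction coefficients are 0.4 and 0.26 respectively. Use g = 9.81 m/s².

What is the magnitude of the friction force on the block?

f ≈ 150 N (down the incline)

Normal force: N = m g cos θ = 83 × 9.81 × cos 45° = 575.7 N.
The friction needed for equilibrium is m g sin θ − P = 575.7 − 921 = -345.3 N, measured positive up-slope.
Static friction can supply at most μ_s N = 230.3 N.
|-345.3| exceeds 230.3 N, so the block slips up-slope; friction is kinetic, f = μ_k N = 0.26×575.7 = 150 N.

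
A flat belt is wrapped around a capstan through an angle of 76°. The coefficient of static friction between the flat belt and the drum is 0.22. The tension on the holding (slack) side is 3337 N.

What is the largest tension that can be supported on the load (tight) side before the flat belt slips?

T_max ≈ 4470 N

At impending slip the capstan equation gives T₂/T₁ = e^{μβ} with β in radians.
β = 76° × π/180 = 1.326 rad.
e^{μβ} = e^{0.22×1.326} = 1.339.
T₂ = T₁ · e^{μβ} = 3337 × 1.339 = 4470 N.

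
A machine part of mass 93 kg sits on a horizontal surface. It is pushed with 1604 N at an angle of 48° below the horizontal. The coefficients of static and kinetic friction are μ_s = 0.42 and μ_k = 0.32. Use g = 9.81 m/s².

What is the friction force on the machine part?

f ≈ 673 N

N = m g + P sin α = 912.3 + 1604×sin 48° = 2104 N.
For equilibrium, f = P cos α = 1604×cos 48° = 1073 N.
μ_s N = 0.42 × 2104 = 883.8 N.
1073 > 883.8 N → the machine part slides; f = μ_k N = 0.32×2104 = 673 N.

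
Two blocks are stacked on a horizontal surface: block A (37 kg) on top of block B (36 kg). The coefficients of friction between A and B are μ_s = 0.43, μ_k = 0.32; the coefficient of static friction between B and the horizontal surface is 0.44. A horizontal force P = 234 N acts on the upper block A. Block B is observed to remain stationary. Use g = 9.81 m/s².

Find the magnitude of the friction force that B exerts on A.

Normal force at the A–B interface: N₁ = m_A g = 363 N.
Maximum static friction on A from B: μ_s N₁ = 0.43×363 = 156.1 N.
P = 234 N exceeds that limit, so A slips over B and the interface friction becomes kinetic: f₁ = μ_k N₁ = 0.32×363 = 116 N.
By Newton's third law B feels 116 N forward from A. With B stationary, the floor's static friction on B balances it: f₂ = 116 N (well within μ_s(m_A+m_B)g = 315.1 N).

f ≈ 116 N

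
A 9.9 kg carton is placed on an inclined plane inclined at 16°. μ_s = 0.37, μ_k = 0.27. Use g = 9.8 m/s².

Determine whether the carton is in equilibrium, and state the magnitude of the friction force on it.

f ≈ 26.7 N

N = m g cos θ = 93.3 N.
Down-slope weight component: m g sin θ = 26.7 N.
μ_s N = 34.5 N.
26.7 ≤ 34.5 N, so it stays put; friction = 26.7 N.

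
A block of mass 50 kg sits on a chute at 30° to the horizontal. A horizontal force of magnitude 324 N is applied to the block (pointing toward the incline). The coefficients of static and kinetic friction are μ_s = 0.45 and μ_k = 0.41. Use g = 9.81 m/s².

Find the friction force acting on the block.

f ≈ 35.3 N (down the incline)

Resolve perpendicular to the incline: N = m g cos θ + P sin θ = 50×9.81×cos 30° + 324×sin 30° = 586.8 N.
Along the incline, the net driving force (taking up-slope positive) is P cos θ − m g sin θ = 280.6 − 245.2 = 35.34 N, so equilibrium requires friction f = -35.34 N (down-slope).
Maximum static friction: μ_s N = 0.45 × 586.8 = 264.1 N.
Since 35.34 N is within the 264.1 N limit, the block stays put and friction is exactly 35.3 N.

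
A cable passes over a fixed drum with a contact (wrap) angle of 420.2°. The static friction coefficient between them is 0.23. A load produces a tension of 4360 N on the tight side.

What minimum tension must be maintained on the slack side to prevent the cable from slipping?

Capstan equation at impending slip: T_tight/T_slack = e^{μβ}.
β = 420.2° = 7.334 rad; e^{μβ} = e^{0.23×7.334} = 5.402.
T_slack = T_tight / e^{μβ} = 4360 / 5.402 = 807 N.

T_min ≈ 807 N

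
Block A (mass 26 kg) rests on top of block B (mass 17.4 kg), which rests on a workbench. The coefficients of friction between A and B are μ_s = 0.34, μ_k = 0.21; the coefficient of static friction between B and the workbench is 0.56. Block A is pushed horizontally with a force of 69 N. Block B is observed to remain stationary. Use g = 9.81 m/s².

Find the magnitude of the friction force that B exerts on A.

The normal force B exerts on A is simply A's weight, N₁ = 255.1 N.
So the A–B interface can sustain at most μ_s N₁ = 86.72 N of static friction.
Since P = 69 N ≤ 86.72 N, A does not slip on B; friction on A equals P = 69 N.
By Newton's third law B feels 69 N forward from A. With B stationary, the floor's static friction on B balances it: f₂ = 69 N (well within μ_s(m_A+m_B)g = 238.4 N).

f ≈ 69 N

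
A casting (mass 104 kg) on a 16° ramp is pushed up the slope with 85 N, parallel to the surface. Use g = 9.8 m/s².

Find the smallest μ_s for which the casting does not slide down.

μ_s,min ≈ 0.2

N = m g cos θ = 979.7 N.
Friction must make up the shortfall along the incline: f = m g sin θ − P = 280.9 − 85 = 195.9 N.
At the threshold f = μ_s N, so μ_s,min = 195.9/979.7 = 0.2.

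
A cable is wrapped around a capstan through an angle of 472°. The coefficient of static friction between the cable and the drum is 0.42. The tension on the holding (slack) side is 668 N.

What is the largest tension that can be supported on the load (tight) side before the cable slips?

At impending slip the capstan equation gives T₂/T₁ = e^{μβ} with β in radians.
β = 472° × π/180 = 8.238 rad.
e^{μβ} = e^{0.42×8.238} = 31.82.
T₂ = T₁ · e^{μβ} = 668 × 31.82 = 21300 N.

T_max ≈ 21300 N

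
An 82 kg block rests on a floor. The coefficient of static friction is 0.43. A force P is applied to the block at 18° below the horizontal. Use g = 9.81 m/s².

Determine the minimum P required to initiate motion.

N = m g + P sin α (the push presses the block into the floor).
At impending slip, P cos α = μ_s N = μ_s (m g + P sin α).
Solving: P (cos α − μ_s sin α) = μ_s m g → P = 0.43×804/(cos 18° − 0.43 sin 18°) = 346/0.8182 = 423 N.

P ≈ 423 N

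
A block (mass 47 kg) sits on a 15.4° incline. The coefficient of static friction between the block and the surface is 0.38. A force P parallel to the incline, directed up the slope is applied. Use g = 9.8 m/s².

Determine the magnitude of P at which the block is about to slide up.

P ≈ 291 N

At impending motion up the slope, friction acts down-slope at its limit: f = μ_s N.
P is parallel to the surface, so N = m g cos θ = 444 N.
Along the incline: P = m g sin θ + μ_s N = 122 + 0.38×444 = 291 N.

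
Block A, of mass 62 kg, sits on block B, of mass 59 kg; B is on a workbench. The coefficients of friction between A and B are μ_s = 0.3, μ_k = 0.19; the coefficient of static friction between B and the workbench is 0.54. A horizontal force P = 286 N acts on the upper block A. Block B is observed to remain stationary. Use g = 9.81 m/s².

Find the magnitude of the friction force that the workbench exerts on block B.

f ≈ 116 N

The normal force B exerts on A is simply A's weight, N₁ = 608.2 N.
So the A–B interface can sustain at most μ_s N₁ = 182.5 N of static friction.
Since P = 286 N > 182.5 N, A slides on B; the A–B friction is kinetic: f₁ = μ_k N₁ = 0.19×608.2 = 116 N.
B experiences an equal 116 N forward from A (third law). B is in equilibrium, so the floor supplies f₂ = 116 N of static friction (limit μ_s(m_A+m_B)g = 641 N, not exceeded).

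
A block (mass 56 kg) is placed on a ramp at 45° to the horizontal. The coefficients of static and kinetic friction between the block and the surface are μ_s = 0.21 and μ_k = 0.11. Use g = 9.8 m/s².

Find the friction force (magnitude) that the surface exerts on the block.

f ≈ 42.7 N (up the incline)

Normal force: N = m g cos θ = 56 × 9.8 × cos 45° = 388.1 N.
Along the slope the weight component is m g sin θ = 388.1 N; friction must supply exactly this, acting up-slope.
Maximum static friction available: μ_s N = 0.21 × 388.1 = 81.49 N.
|388.1| exceeds 81.49 N, so the block slips down-slope; friction is kinetic, f = μ_k N = 0.11×388.1 = 42.7 N.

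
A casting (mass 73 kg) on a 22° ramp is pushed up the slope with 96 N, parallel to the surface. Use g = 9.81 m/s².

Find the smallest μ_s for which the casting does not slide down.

μ_s,min ≈ 0.259

N = m g cos θ = 664 N.
Friction must make up the shortfall along the incline: f = m g sin θ − P = 268.3 − 96 = 172.3 N.
At the threshold f = μ_s N, so μ_s,min = 172.3/664 = 0.259.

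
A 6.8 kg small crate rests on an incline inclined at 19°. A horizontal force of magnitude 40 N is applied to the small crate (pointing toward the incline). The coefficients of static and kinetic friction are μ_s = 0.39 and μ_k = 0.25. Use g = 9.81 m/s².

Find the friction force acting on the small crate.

Normal direction: N = m g cos θ + P sin θ = 76.1 N.
Parallel to the incline: P cos θ − m g sin θ = 37.82 − 21.72 = 16.1 N; the friction needed to balance this is 16.1 N acting down the slope.
Maximum static friction: μ_s N = 0.39 × 76.1 = 29.68 N.
Since 16.1 N is within the 29.68 N limit, the small crate stays put and friction is exactly 16.1 N.

f ≈ 16.1 N (down the incline)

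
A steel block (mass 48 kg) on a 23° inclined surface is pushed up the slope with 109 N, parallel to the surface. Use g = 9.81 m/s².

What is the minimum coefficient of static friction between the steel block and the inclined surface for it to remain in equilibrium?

μ_s,min ≈ 0.173

N = m g cos θ = 433.4 N.
Friction must make up the shortfall along the incline: f = m g sin θ − P = 184 − 109 = 74.99 N.
At the threshold f = μ_s N, so μ_s,min = 74.99/433.4 = 0.173.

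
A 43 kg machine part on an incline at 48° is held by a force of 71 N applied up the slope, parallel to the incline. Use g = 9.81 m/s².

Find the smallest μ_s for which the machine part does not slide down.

μ_s,min ≈ 0.859

N = m g cos θ = 282.3 N.
Friction must make up the shortfall along the incline: f = m g sin θ − P = 313.5 − 71 = 242.5 N.
At the threshold f = μ_s N, so μ_s,min = 242.5/282.3 = 0.859.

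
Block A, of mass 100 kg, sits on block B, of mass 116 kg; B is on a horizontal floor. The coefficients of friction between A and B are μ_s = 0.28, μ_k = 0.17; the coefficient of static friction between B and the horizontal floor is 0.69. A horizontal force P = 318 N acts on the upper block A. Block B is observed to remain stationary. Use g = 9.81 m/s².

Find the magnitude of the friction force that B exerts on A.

Normal force at the A–B interface: N₁ = m_A g = 981 N.
Maximum static friction on A from B: μ_s N₁ = 0.28×981 = 274.7 N.
Since P = 318 N > 274.7 N, A slides on B; the A–B friction is kinetic: f₁ = μ_k N₁ = 0.17×981 = 167 N.
By Newton's third law B feels 167 N forward from A. With B stationary, the floor's static friction on B balances it: f₂ = 167 N (well within μ_s(m_A+m_B)g = 1462 N).

f ≈ 167 N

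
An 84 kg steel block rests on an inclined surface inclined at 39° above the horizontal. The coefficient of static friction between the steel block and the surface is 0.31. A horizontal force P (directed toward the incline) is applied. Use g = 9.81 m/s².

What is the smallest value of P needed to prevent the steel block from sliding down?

The steel block tends to slide down (tan θ > μ_s), so at the point of impending slip friction acts up-slope at its limit: f = μ_s N.
Perpendicular to the incline: N = m g cos θ + P sin θ.
Along the incline: P cos θ + μ_s N = m g sin θ, i.e. P cos θ + μ_s (m g cos θ + P sin θ) = m g sin θ.
Solving, P (cos θ + μ_s sin θ) = m g (sin θ − μ_s cos θ), so P = 824×0.3884/0.9722 = 329 N.

P_min ≈ 329 N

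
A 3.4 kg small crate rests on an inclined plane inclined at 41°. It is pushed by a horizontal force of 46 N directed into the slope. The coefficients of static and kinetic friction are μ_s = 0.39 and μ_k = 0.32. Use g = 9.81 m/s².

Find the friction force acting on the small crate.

f ≈ 12.8 N (down the incline)

The horizontal push has a component P sin θ into the surface, so N = m g cos θ + P sin θ = 25.17 + 30.18 = 55.35 N.
Parallel to the incline: P cos θ − m g sin θ = 34.72 − 21.88 = 12.83 N; the friction needed to balance this is 12.83 N acting down the slope.
Maximum static friction: μ_s N = 0.39 × 55.35 = 21.59 N.
|f_req| = 12.83 ≤ 21.59 N → the small crate is in equilibrium; friction equals the required value.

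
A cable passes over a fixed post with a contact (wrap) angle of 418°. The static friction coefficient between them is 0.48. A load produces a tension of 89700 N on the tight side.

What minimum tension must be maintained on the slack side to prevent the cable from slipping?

Capstan equation at impending slip: T_tight/T_slack = e^{μβ}.
β = 418° = 7.295 rad; e^{μβ} = e^{0.48×7.295} = 33.18.
T_slack = T_tight / e^{μβ} = 89700 / 33.18 = 2700 N.

T_min ≈ 2700 N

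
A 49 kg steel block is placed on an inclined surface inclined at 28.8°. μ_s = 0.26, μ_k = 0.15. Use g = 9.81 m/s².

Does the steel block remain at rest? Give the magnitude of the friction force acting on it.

f ≈ 63.2 N

N = m g cos θ = 421 N.
Down-slope weight component: m g sin θ = 232 N.
μ_s N = 110 N.
232 > 110 N, so it slides; kinetic friction f = μ_k N = 0.15×421 = 63.2 N.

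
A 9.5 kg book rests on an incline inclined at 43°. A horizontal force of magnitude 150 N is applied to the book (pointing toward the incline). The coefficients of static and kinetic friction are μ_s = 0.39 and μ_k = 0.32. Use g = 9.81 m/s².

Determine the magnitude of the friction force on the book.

Normal direction: N = m g cos θ + P sin θ = 170.5 N.
Along the incline, the net driving force (taking up-slope positive) is P cos θ − m g sin θ = 109.7 − 63.56 = 46.14 N, so equilibrium requires friction f = -46.14 N (down-slope).
The limit of static friction is μ_s N = 66.48 N.
|f_req| = 46.14 ≤ 66.48 N → the book is in equilibrium; friction equals the required value.

f ≈ 46.1 N (down the incline)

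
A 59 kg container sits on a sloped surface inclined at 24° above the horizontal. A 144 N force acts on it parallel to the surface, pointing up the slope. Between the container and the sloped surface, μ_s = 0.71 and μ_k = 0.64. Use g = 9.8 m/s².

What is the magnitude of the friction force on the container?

f ≈ 91.2 N (up the incline)

Normal force: N = m g cos θ = 59 × 9.8 × cos 24° = 528.2 N.
The friction needed for equilibrium is m g sin θ − P = 235.2 − 144 = 91.18 N, measured positive up-slope.
Static friction can supply at most μ_s N = 375 N.
Since |91.18| ≤ 375 N, the container remains in static equilibrium and friction takes exactly the required value.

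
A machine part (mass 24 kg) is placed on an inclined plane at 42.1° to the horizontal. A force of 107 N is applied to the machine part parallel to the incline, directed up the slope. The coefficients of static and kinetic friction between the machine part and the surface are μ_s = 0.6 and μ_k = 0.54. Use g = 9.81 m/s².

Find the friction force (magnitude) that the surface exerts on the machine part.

f ≈ 50.8 N (up the incline)

Normal force: N = m g cos θ = 24 × 9.81 × cos 42.1° = 174.7 N.
The friction needed for equilibrium is m g sin θ − P = 157.8 − 107 = 50.85 N, measured positive up-slope.
The static-friction ceiling is μ_s N = 0.6 × 174.7 = 104.8 N.
Since |50.85| ≤ 104.8 N, static friction is sufficient; f equals the required value, not μ_s N.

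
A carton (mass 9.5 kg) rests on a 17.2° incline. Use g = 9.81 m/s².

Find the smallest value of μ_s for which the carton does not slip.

μ_s,min ≈ 0.31

At the slip threshold m g sin θ = μ_s m g cos θ, so μ_s,min = tan θ.
μ_s,min = tan 17.2° = 0.31.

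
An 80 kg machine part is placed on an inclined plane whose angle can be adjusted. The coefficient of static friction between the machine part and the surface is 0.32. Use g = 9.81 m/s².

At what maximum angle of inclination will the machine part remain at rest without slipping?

θ_max ≈ 17.7°

At the slip threshold, m g sin θ = μ_s · m g cos θ, so tan θ = μ_s.
θ_max = arctan(0.32) = 17.7°.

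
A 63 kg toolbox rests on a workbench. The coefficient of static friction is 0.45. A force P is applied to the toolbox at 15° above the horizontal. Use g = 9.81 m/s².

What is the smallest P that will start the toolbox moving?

P ≈ 257 N

N = m g − P sin α (the pull lifts the toolbox).
At impending slip, P cos α = μ_s N = μ_s (m g − P sin α).
Solving: P (cos α + μ_s sin α) = μ_s m g → P = 0.45×618/(cos 15° + 0.45 sin 15°) = 278/1.082 = 257 N.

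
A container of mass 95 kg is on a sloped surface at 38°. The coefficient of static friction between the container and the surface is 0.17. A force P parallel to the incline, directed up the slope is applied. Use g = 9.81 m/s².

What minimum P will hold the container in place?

P_min ≈ 449 N

The container tends to slide down (tan θ > μ_s), so at the point of impending slip friction acts up-slope at its limit: f = μ_s N.
P is parallel to the surface, so N = m g cos θ = 734 N.
Along the incline: P + μ_s N = m g sin θ, so P = 574 − 0.17×734 = 449 N.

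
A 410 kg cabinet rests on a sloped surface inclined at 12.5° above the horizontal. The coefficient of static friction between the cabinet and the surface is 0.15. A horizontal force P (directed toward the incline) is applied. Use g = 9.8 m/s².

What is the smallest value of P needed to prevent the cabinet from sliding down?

P_min ≈ 279 N

The cabinet tends to slide down (tan θ > μ_s), so at the point of impending slip friction acts up-slope at its limit: f = μ_s N.
Perpendicular to the incline: N = m g cos θ + P sin θ.
Along the incline: P cos θ + μ_s N = m g sin θ, i.e. P cos θ + μ_s (m g cos θ + P sin θ) = m g sin θ.
Solving, P (cos θ + μ_s sin θ) = m g (sin θ − μ_s cos θ), so P = 4020×0.07/1.009 = 279 N.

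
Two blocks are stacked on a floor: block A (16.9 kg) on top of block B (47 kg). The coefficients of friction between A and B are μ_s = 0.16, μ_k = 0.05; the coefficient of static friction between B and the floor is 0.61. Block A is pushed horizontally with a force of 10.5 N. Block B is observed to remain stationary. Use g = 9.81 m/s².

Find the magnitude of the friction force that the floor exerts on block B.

f ≈ 10.5 N

Between the blocks, N₁ = m_A g = 165.8 N.
Maximum static friction on A from B: μ_s N₁ = 0.16×165.8 = 26.53 N.
Since P = 10.5 N ≤ 26.53 N, A does not slip on B; friction on A equals P = 10.5 N.
B experiences an equal 10.5 N forward from A (third law). B is in equilibrium, so the floor supplies f₂ = 10.5 N of static friction (limit μ_s(m_A+m_B)g = 382.4 N, not exceeded).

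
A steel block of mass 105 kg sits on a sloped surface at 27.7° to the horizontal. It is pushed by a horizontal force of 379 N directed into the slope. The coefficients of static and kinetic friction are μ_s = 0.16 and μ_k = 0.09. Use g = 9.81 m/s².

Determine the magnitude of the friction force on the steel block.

Resolve perpendicular to the incline: N = m g cos θ + P sin θ = 105×9.81×cos 27.7° + 379×sin 27.7° = 1088 N.
Parallel to the incline: P cos θ − m g sin θ = 335.6 − 478.8 = -143.2 N; the friction needed to balance this is 143.2 N acting up the slope.
Maximum static friction: μ_s N = 0.16 × 1088 = 174.1 N.
|f_req| = 143.2 ≤ 174.1 N → the steel block is in equilibrium; friction equals the required value.

f ≈ 143 N (up the incline)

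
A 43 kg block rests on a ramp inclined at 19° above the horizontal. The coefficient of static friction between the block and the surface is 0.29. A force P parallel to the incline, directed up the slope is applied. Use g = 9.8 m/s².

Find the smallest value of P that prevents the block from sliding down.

The block tends to slide down (tan θ > μ_s), so at the point of impending slip friction acts up-slope at its limit: f = μ_s N.
P is parallel to the surface, so N = m g cos θ = 398 N.
Along the incline: P + μ_s N = m g sin θ, so P = 137 − 0.29×398 = 21.6 N.

P_min ≈ 21.6 N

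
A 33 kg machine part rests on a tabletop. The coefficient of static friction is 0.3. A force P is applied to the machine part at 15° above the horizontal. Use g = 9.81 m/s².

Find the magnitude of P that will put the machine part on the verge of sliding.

P ≈ 93.1 N

N = m g − P sin α (the pull lifts the machine part).
At impending slip, P cos α = μ_s N = μ_s (m g − P sin α).
Solving: P (cos α + μ_s sin α) = μ_s m g → P = 0.3×324/(cos 15° + 0.3 sin 15°) = 97.1/1.044 = 93.1 N.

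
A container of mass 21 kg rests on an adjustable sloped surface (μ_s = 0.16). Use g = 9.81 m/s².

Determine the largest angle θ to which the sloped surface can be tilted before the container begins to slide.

θ_max ≈ 9.09°

At the slip threshold, m g sin θ = μ_s · m g cos θ, so tan θ = μ_s.
θ_max = arctan(0.16) = 9.09°.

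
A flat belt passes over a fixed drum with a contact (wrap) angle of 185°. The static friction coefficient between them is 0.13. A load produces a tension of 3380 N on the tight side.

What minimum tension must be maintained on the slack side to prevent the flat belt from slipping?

Capstan equation at impending slip: T_tight/T_slack = e^{μβ}.
β = 185° = 3.229 rad; e^{μβ} = e^{0.13×3.229} = 1.522.
T_slack = T_tight / e^{μβ} = 3380 / 1.522 = 2220 N.

T_min ≈ 2220 N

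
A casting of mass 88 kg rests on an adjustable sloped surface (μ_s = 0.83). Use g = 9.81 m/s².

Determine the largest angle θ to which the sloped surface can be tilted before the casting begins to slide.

At the slip threshold, m g sin θ = μ_s · m g cos θ, so tan θ = μ_s.
θ_max = arctan(0.83) = 39.7°.

θ_max ≈ 39.7°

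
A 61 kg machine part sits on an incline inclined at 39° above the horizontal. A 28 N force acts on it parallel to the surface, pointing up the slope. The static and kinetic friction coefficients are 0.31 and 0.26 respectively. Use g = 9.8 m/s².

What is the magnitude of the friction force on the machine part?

f ≈ 121 N (up the incline)

The normal reaction is N = m g cos θ = 464.6 N.
For equilibrium along the incline the friction force must supply f = m g sin θ − P = 376.2 − 28 = 348.2 N (positive meaning up-slope).
Maximum static friction available: μ_s N = 0.31 × 464.6 = 144 N.
Since |348.2| > 144 N, static friction cannot hold it; the machine part slides down the incline and kinetic friction applies: f = μ_k N = 0.26 × 464.6 = 121 N.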